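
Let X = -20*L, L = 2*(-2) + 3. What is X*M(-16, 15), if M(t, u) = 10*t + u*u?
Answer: 1300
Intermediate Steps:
M(t, u) = u² + 10*t (M(t, u) = 10*t + u² = u² + 10*t)
L = -1 (L = -4 + 3 = -1)
X = 20 (X = -20*(-1) = 20)
X*M(-16, 15) = 20*(15² + 10*(-16)) = 20*(225 - 160) = 20*65 = 1300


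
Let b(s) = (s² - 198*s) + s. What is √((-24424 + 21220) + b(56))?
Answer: 10*I*√111 ≈ 105.36*I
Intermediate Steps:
b(s) = s² - 197*s
√((-24424 + 21220) + b(56)) = √((-24424 + 21220) + 56*(-197 + 56)) = √(-3204 + 56*(-141)) = √(-3204 - 7896) = √(-11100) = 10*I*√111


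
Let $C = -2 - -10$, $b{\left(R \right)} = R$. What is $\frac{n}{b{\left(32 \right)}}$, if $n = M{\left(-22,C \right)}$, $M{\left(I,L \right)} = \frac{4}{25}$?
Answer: $\frac{1}{200} \approx 0.005$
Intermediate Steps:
$C = 8$ ($C = -2 + 10 = 8$)
$M{\left(I,L \right)} = \frac{4}{25}$ ($M{\left(I,L \right)} = 4 \cdot \frac{1}{25} = \frac{4}{25}$)
$n = \frac{4}{25} \approx 0.16$
$\frac{n}{b{\left(32 \right)}} = \frac{4}{25 \cdot 32} = \frac{4}{25} \cdot \frac{1}{32} = \frac{1}{200}$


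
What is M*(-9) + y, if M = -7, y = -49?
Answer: 14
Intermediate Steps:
M*(-9) + y = -7*(-9) - 49 = 63 - 49 = 14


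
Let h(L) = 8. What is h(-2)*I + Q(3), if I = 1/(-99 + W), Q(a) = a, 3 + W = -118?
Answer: 163/55 ≈ 2.9636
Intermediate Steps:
W = -121 (W = -3 - 118 = -121)
I = -1/220 (I = 1/(-99 - 121) = 1/(-220) = -1/220 ≈ -0.0045455)
h(-2)*I + Q(3) = 8*(-1/220) + 3 = -2/55 + 3 = 163/55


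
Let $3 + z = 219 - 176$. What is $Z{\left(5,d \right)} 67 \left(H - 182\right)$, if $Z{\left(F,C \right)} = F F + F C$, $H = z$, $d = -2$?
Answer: $-142710$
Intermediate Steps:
$z = 40$ ($z = -3 + \left(219 - 176\right) = -3 + 43 = 40$)
$H = 40$
$Z{\left(F,C \right)} = F^{2} + C F$
$Z{\left(5,d \right)} 67 \left(H - 182\right) = 5 \left(-2 + 5\right) 67 \left(40 - 182\right) = 5 \cdot 3 \cdot 67 \left(-142\right) = 15 \cdot 67 \left(-142\right) = 1005 \left(-142\right) = -142710$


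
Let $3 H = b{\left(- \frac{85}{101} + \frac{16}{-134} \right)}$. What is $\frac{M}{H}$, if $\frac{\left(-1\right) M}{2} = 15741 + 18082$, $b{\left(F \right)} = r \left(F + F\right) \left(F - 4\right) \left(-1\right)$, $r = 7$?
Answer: $\frac{4646497772541}{1528185491} \approx 3040.5$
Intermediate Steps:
$b{\left(F \right)} = - 14 F \left(-4 + F\right)$ ($b{\left(F \right)} = 7 \left(F + F\right) \left(F - 4\right) \left(-1\right) = 7 \cdot 2 F \left(-4 + F\right) \left(-1\right) = 14 F \left(-4 + F\right) \left(-1\right) = - 14 F \left(-4 + F\right)$)
$M = -67646$ ($M = - 2 \left(15741 + 18082\right) = \left(-2\right) 33823 = -67646$)
$H = - \frac{3056370982}{137376867}$ ($H = \frac{14 \left(- \frac{85}{101} + \frac{16}{-134}\right) \left(4 - \left(- \frac{85}{101} + \frac{16}{-134}\right)\right)}{3} = \frac{14 \left(\left(-85\right) \frac{1}{101} + 16 \left(- \frac{1}{134}\right)\right) \left(4 - \left(\left(-85\right) \frac{1}{101} + 16 \left(- \frac{1}{134}\right)\right)\right)}{3} = \frac{14 \left(- \frac{85}{101} - \frac{8}{67}\right) \left(4 - \left(- \frac{85}{101} - \frac{8}{67}\right)\right)}{3} = \frac{14 \left(- \frac{6503}{6767}\right) \left(4 - - \frac{6503}{6767}\right)}{3} = \frac{14 \left(- \frac{6503}{6767}\right) \left(4 + \frac{6503}{6767}\right)}{3} = \frac{14 \left(- \frac{6503}{6767}\right) \frac{33571}{6767}}{3} = \frac{1}{3} \left(- \frac{3056370982}{45792289}\right) = - \frac{3056370982}{137376867} \approx -22.248$)
$\frac{M}{H} = - \frac{67646}{- \frac{3056370982}{137376867}} = \left(-67646\right) \left(- \frac{137376867}{3056370982}\right) = \frac{4646497772541}{1528185491}$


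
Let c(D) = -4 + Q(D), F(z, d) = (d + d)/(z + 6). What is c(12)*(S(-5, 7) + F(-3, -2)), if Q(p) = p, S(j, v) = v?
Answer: 136/3 ≈ 45.333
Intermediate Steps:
F(z, d) = 2*d/(6 + z) (F(z, d) = (2*d)/(6 + z) = 2*d/(6 + z))
c(D) = -4 + D
c(12)*(S(-5, 7) + F(-3, -2)) = (-4 + 12)*(7 + 2*(-2)/(6 - 3)) = 8*(7 + 2*(-2)/3) = 8*(7 + 2*(-2)*(⅓)) = 8*(7 - 4/3) = 8*(17/3) = 136/3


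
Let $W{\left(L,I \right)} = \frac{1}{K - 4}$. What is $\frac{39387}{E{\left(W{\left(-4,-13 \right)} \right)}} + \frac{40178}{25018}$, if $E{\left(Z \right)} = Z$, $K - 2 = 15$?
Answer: $\frac{6405015868}{12509} \approx 5.1203 \cdot 10^{5}$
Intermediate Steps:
$K = 17$ ($K = 2 + 15 = 17$)
$W{\left(L,I \right)} = \frac{1}{13}$ ($W{\left(L,I \right)} = \frac{1}{17 - 4} = \frac{1}{13}$)
$\frac{39387}{E{\left(W{\left(-4,-13 \right)} \right)}} + \frac{40178}{25018} = 39387 \frac{1}{\frac{1}{13}} + \frac{40178}{25018} = 39387 \cdot 13 + 40178 \cdot \frac{1}{25018} = 512031 + \frac{20089}{12509} = \frac{6405015868}{12509}$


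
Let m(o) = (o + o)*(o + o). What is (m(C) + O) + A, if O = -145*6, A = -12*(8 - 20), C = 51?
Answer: 9678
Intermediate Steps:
A = 144 (A = -12*(-12) = 144)
O = -870
m(o) = 4*o² (m(o) = (2*o)*(2*o) = 4*o²)
(m(C) + O) + A = (4*51² - 870) + 144 = (4*2601 - 870) + 144 = (10404 - 870) + 144 = 9534 + 144 = 9678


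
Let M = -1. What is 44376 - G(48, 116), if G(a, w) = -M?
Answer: 44375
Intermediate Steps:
G(a, w) = 1 (G(a, w) = -1*(-1) = 1)
44376 - G(48, 116) = 44376 - 1*1 = 44376 - 1 = 44375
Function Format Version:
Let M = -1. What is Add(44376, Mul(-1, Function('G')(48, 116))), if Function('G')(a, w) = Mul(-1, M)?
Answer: 44375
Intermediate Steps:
Function('G')(a, w) = 1 (Function('G')(a, w) = Mul(-1, -1) = 1)
Add(44376, Mul(-1, Function('G')(48, 116))) = Add(44376, Mul(-1, 1)) = Add(44376, -1) = 44375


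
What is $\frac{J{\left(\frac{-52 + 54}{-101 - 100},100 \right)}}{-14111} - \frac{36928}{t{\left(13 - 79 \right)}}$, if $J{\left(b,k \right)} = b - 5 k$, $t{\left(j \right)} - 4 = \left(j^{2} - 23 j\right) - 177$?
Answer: $- \frac{104166330706}{16169809011} \approx -6.442$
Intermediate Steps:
$t{\left(j \right)} = -173 + j^{2} - 23 j$ ($t{\left(j \right)} = 4 - \left(177 - j^{2} + 23 j\right) = -173 + j^{2} - 23 j$)
$\frac{J{\left(\frac{-52 + 54}{-101 - 100},100 \right)}}{-14111} - \frac{36928}{t{\left(13 - 79 \right)}} = \frac{\frac{-52 + 54}{-101 - 100} - 500}{-14111} - \frac{36928}{-173 + \left(13 - 79\right)^{2} - 23 \left(13 - 79\right)} = \left(\frac{2}{-201} - 500\right) \left(- \frac{1}{14111}\right) - \frac{36928}{-173 + \left(13 - 79\right)^{2} - 23 \left(13 - 79\right)} = \left(2 \left(- \frac{1}{201}\right) - 500\right) \left(- \frac{1}{14111}\right) - \frac{36928}{-173 + \left(-66\right)^{2} - -1518} = \left(- \frac{2}{201} - 500\right) \left(- \frac{1}{14111}\right) - \frac{36928}{-173 + 4356 + 1518} = \left(- \frac{100502}{201}\right) \left(- \frac{1}{14111}\right) - \frac{36928}{5701} = \frac{100502}{2836311} - \frac{36928}{5701} = - \frac{104166330706}{16169809011}$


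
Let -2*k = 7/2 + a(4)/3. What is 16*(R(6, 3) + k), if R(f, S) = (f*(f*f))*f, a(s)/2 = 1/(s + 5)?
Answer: 559100/27 ≈ 20707.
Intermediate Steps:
a(s) = 2/(5 + s) (a(s) = 2/(s + 5) = 2/(5 + s))
k = -193/108 (k = -(7/2 + (2/(5 + 4))/3)/2 = -(7*(½) + (2/9)*(⅓))/2 = -(7/2 + (2*(⅑))*(⅓))/2 = -(7/2 + (2/9)*(⅓))/2 = -(7/2 + 2/27)/2 = -½*193/54 = -193/108 ≈ -1.7870)
R(f, S) = f⁴ (R(f, S) = (f*f²)*f = f³*f = f⁴)
16*(R(6, 3) + k) = 16*(6⁴ - 193/108) = 16*(1296 - 193/108) = 16*(139775/108) = 559100/27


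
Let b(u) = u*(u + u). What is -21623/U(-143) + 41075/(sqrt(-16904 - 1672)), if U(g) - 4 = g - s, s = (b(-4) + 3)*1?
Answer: 21623/174 - 41075*I*sqrt(129)/1548 ≈ 124.27 - 301.37*I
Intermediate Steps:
b(u) = 2*u**2 (b(u) = u*(2*u) = 2*u**2)
s = 35 (s = (2*(-4)**2 + 3)*1 = (2*16 + 3)*1 = (32 + 3)*1 = 35*1 = 35)
U(g) = -31 + g (U(g) = 4 + (g - 1*35) = 4 + (g - 35) = 4 + (-35 + g) = -31 + g)
-21623/U(-143) + 41075/(sqrt(-16904 - 1672)) = -21623/(-31 - 143) + 41075/(sqrt(-16904 - 1672)) = -21623/(-174) + 41075/(sqrt(-18576)) = -21623*(-1/174) + 41075/((12*I*sqrt(129))) = 21623/174 + 41075*(-I*sqrt(129)/1548) = 21623/174 - 41075*I*sqrt(129)/1548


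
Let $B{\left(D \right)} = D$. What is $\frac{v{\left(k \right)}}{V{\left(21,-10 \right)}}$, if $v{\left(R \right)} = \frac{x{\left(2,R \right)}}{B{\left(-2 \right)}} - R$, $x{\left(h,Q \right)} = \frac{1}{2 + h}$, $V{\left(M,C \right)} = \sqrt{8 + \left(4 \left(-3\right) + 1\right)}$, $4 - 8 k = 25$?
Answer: $- \frac{5 i \sqrt{3}}{6} \approx - 1.4434 i$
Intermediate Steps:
$k = - \frac{21}{8}$ ($k = \frac{1}{2} - \frac{25}{8} = - \frac{21}{8} \approx -2.625$)
$V{\left(M,C \right)} = i \sqrt{3}$ ($V{\left(M,C \right)} = \sqrt{8 + \left(-12 + 1\right)} = \sqrt{8 - 11} = \sqrt{-3} = i \sqrt{3}$)
$v{\left(R \right)} = - \frac{1}{8} - R$ ($v{\left(R \right)} = \frac{1}{\left(2 + 2\right) \left(-2\right)} - R = \frac{1}{4} \left(- \frac{1}{2}\right) - R = - \frac{1}{8} - R$)
$\frac{v{\left(k \right)}}{V{\left(21,-10 \right)}} = \frac{- \frac{1}{8} - - \frac{21}{8}}{i \sqrt{3}} = \left(- \frac{1}{8} + \frac{21}{8}\right) \left(- \frac{i \sqrt{3}}{3}\right) = \frac{5 \left(- \frac{i \sqrt{3}}{3}\right)}{2} = - \frac{5 i \sqrt{3}}{6}$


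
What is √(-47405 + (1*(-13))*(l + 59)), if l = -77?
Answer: I*√47171 ≈ 217.19*I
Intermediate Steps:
√(-47405 + (1*(-13))*(l + 59)) = √(-47405 + (1*(-13))*(-77 + 59)) = √(-47405 - 13*(-18)) = √(-47405 + 234) = √(-47171) = I*√47171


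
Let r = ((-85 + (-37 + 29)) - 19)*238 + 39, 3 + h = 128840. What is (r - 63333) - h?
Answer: -218787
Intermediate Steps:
h = 128837 (h = -3 + 128840 = 128837)
r = -26617 (r = ((-85 - 8) - 19)*238 + 39 = (-93 - 19)*238 + 39 = -112*238 + 39 = -26656 + 39 = -26617)
(r - 63333) - h = (-26617 - 63333) - 1*128837 = -89950 - 128837 = -218787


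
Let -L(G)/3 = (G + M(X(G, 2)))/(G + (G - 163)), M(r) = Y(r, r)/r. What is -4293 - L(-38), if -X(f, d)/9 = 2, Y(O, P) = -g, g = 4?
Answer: -3077741/717 ≈ -4292.5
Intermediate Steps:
Y(O, P) = -4 (Y(O, P) = -1*4 = -4)
X(f, d) = -18 (X(f, d) = -9*2 = -18)
M(r) = -4/r
L(G) = -3*(2/9 + G)/(-163 + 2*G) (L(G) = -3*(G - 4/(-18))/(G + (G - 163)) = -3*(G - 4*(-1/18))/(G + (-163 + G)) = -3*(G + 2/9)/(-163 + 2*G) = -3*(2/9 + G)/(-163 + 2*G))
-4293 - L(-38) = -4293 - (-2 - 9*(-38))/(3*(-163 + 2*(-38))) = -4293 - (-2 + 342)/(3*(-163 - 76)) = -4293 - 340/(3*(-239)) = -4293 - (-1)*340/(3*239) = -4293 - 1*(-340/717) = -4293 + 340/717 = -3077741/717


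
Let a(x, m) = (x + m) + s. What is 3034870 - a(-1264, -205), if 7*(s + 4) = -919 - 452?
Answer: 21255772/7 ≈ 3.0365e+6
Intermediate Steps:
s = -1399/7 (s = -4 + (-919 - 452)/7 = -4 + (⅐)*(-1371) = -4 - 1371/7 = -1399/7 ≈ -199.86)
a(x, m) = -1399/7 + m + x (a(x, m) = (x + m) - 1399/7 = (m + x) - 1399/7 = -1399/7 + m + x)
3034870 - a(-1264, -205) = 3034870 - (-1399/7 - 205 - 1264) = 3034870 - 1*(-11682/7) = 3034870 + 11682/7 = 21255772/7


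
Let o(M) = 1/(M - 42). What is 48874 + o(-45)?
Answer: 4252037/87 ≈ 48874.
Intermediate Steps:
o(M) = 1/(-42 + M)
48874 + o(-45) = 48874 + 1/(-42 - 45) = 48874 + 1/(-87) = 48874 - 1/87 = 4252037/87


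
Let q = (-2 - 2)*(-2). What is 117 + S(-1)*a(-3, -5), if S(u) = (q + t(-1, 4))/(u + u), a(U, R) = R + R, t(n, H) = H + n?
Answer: 172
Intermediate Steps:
q = 8 (q = -4*(-2) = 8)
a(U, R) = 2*R
S(u) = 11/(2*u) (S(u) = (8 + (4 - 1))/(u + u) = (8 + 3)/((2*u)) = 11*(1/(2*u)) = 11/(2*u))
117 + S(-1)*a(-3, -5) = 117 + ((11/2)/(-1))*(2*(-5)) = 117 + ((11/2)*(-1))*(-10) = 117 - 11/2*(-10) = 117 + 55 = 172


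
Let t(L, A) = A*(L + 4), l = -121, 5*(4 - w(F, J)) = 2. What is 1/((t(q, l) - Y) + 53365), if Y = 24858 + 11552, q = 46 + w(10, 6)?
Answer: 5/52347 ≈ 9.5516e-5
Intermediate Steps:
w(F, J) = 18/5 (w(F, J) = 4 - ⅕*2 = 4 - ⅖ = 18/5)
q = 248/5 (q = 46 + 18/5 = 248/5 ≈ 49.600)
Y = 36410
t(L, A) = A*(4 + L)
1/((t(q, l) - Y) + 53365) = 1/((-121*(4 + 248/5) - 1*36410) + 53365) = 1/((-121*268/5 - 36410) + 53365) = 1/((-32428/5 - 36410) + 53365) = 1/(-214478/5 + 53365) = 1/(52347/5) = 5/52347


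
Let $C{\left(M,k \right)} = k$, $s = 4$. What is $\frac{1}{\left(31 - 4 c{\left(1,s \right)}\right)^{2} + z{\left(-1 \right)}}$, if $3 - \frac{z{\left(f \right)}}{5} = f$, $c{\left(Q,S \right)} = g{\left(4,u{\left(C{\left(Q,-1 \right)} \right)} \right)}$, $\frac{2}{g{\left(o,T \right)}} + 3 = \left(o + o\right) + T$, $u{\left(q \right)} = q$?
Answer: $\frac{1}{861} \approx 0.0011614$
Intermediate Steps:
$g{\left(o,T \right)} = \frac{2}{-3 + T + 2 o}$ ($g{\left(o,T \right)} = \frac{2}{-3 + \left(\left(o + o\right) + T\right)} = \frac{2}{-3 + \left(2 o + T\right)} = \frac{2}{-3 + \left(T + 2 o\right)} = \frac{2}{-3 + T + 2 o}$)
$c{\left(Q,S \right)} = \frac{1}{2}$ ($c{\left(Q,S \right)} = \frac{2}{-3 - 1 + 2 \cdot 4} = \frac{2}{-3 - 1 + 8} = \frac{2}{4} = 2 \cdot \frac{1}{4} = \frac{1}{2}$)
$z{\left(f \right)} = 15 - 5 f$
$\frac{1}{\left(31 - 4 c{\left(1,s \right)}\right)^{2} + z{\left(-1 \right)}} = \frac{1}{\left(31 - 2\right)^{2} + \left(15 - -5\right)} = \frac{1}{\left(31 - 2\right)^{2} + \left(15 + 5\right)} = \frac{1}{29^{2} + 20} = \frac{1}{841 + 20} = \frac{1}{861}$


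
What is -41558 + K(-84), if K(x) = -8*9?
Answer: -41630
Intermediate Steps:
K(x) = -72
-41558 + K(-84) = -41558 - 72 = -41630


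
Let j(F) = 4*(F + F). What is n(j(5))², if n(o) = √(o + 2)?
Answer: 42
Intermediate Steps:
j(F) = 8*F (j(F) = 4*(2*F) = 8*F)
n(o) = √(2 + o)
n(j(5))² = (√(2 + 8*5))² = (√(2 + 40))² = (√42)² = 42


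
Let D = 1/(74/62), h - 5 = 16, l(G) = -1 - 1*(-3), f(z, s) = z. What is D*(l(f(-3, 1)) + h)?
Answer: 713/37 ≈ 19.270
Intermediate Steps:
l(G) = 2 (l(G) = -1 + 3 = 2)
h = 21 (h = 5 + 16 = 21)
D = 31/37 (D = 1/(74*(1/62)) = 1/(37/31) = 31/37 ≈ 0.83784)
D*(l(f(-3, 1)) + h) = 31*(2 + 21)/37 = (31/37)*23 = 713/37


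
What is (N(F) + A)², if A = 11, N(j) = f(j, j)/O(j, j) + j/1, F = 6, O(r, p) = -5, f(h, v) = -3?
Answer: 7744/25 ≈ 309.76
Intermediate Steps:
N(j) = ⅗ + j (N(j) = -3/(-5) + j/1 = -3*(-⅕) + j*1 = ⅗ + j)
(N(F) + A)² = ((⅗ + 6) + 11)² = (33/5 + 11)² = (88/5)² = 7744/25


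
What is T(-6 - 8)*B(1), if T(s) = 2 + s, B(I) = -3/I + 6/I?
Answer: -36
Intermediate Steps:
B(I) = 3/I
T(-6 - 8)*B(1) = (2 + (-6 - 8))*(3/1) = (2 - 14)*(3*1) = -12*3 = -36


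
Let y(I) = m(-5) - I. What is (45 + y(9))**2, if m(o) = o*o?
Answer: 3721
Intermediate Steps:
m(o) = o**2
y(I) = 25 - I (y(I) = (-5)**2 - I = 25 - I)
(45 + y(9))**2 = (45 + (25 - 1*9))**2 = (45 + (25 - 9))**2 = (45 + 16)**2 = 61**2 = 3721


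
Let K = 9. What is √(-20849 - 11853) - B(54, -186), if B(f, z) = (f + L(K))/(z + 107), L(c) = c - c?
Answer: 54/79 + I*√32702 ≈ 0.68354 + 180.84*I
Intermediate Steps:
L(c) = 0
B(f, z) = f/(107 + z) (B(f, z) = (f + 0)/(z + 107) = f/(107 + z))
√(-20849 - 11853) - B(54, -186) = √(-20849 - 11853) - 54/(107 - 186) = √(-32702) - 54/(-79) = I*√32702 - 54*(-1)/79 = I*√32702 - 1*(-54/79) = I*√32702 + 54/79 = 54/79 + I*√32702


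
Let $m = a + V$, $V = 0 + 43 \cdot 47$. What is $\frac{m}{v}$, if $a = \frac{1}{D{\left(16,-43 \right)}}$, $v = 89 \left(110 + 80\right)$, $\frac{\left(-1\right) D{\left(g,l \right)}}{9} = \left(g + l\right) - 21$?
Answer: $\frac{873073}{7305120} \approx 0.11952$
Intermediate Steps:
$D{\left(g,l \right)} = 189 - 9 g - 9 l$ ($D{\left(g,l \right)} = - 9 \left(\left(g + l\right) - 21\right) = - 9 \left(-21 + g + l\right) = 189 - 9 g - 9 l$)
$V = 2021$ ($V = 0 + 2021 = 2021$)
$v = 16910$ ($v = 89 \cdot 190 = 16910$)
$a = \frac{1}{432}$ ($a = \frac{1}{189 - 144 - -387} = \frac{1}{189 - 144 + 387} = \frac{1}{432} \approx 0.0023148$)
$m = \frac{873073}{432}$ ($m = \frac{1}{432} + 2021 = \frac{873073}{432} \approx 2021.0$)
$\frac{m}{v} = \frac{873073}{432 \cdot 16910} = \frac{873073}{432} \cdot \frac{1}{16910} = \frac{873073}{7305120}$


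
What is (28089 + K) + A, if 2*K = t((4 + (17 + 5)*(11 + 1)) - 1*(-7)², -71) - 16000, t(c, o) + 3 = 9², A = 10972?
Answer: 31100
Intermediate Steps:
t(c, o) = 78 (t(c, o) = -3 + 9² = -3 + 81 = 78)
K = -7961 (K = (78 - 16000)/2 = (½)*(-15922) = -7961)
(28089 + K) + A = (28089 - 7961) + 10972 = 20128 + 10972 = 31100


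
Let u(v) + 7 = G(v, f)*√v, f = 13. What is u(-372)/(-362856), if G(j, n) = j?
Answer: 7/362856 + 31*I*√93/15119 ≈ 1.9291e-5 + 0.019773*I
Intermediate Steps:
u(v) = -7 + v^(3/2) (u(v) = -7 + v*√v = -7 + v^(3/2))
u(-372)/(-362856) = (-7 + (-372)^(3/2))/(-362856) = (-7 - 744*I*√93)*(-1/362856) = 7/362856 + 31*I*√93/15119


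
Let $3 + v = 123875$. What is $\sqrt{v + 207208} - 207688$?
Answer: $-207688 + 2 \sqrt{82770} \approx -2.0711 \cdot 10^{5}$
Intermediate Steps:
$v = 123872$ ($v = -3 + 123875 = 123872$)
$\sqrt{v + 207208} - 207688 = \sqrt{123872 + 207208} - 207688 = \sqrt{331080} - 207688 = 2 \sqrt{82770} - 207688 = -207688 + 2 \sqrt{82770}$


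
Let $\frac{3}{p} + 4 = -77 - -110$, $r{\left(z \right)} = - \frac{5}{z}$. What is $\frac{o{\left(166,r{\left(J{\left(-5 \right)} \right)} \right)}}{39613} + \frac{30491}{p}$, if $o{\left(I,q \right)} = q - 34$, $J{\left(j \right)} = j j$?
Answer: $\frac{175136797022}{594195} \approx 2.9475 \cdot 10^{5}$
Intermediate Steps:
$J{\left(j \right)} = j^{2}$
$o{\left(I,q \right)} = -34 + q$ ($o{\left(I,q \right)} = q - 34 = -34 + q$)
$p = \frac{3}{29}$ ($p = \frac{3}{-4 - -33} = \frac{3}{-4 + \left(-77 + 110\right)} = \frac{3}{-4 + 33} = \frac{3}{29} \approx 0.10345$)
$\frac{o{\left(166,r{\left(J{\left(-5 \right)} \right)} \right)}}{39613} + \frac{30491}{p} = \frac{-34 - \frac{5}{\left(-5\right)^{2}}}{39613} + \frac{30491}{\frac{3}{29}} = \left(-34 - \frac{5}{25}\right) \frac{1}{39613} + 30491 \cdot \frac{29}{3} = \left(-34 - \frac{1}{5}\right) \frac{1}{39613} + \frac{884239}{3} = \left(- \frac{171}{5}\right) \frac{1}{39613} + \frac{884239}{3} = - \frac{171}{198065} + \frac{884239}{3} = \frac{175136797022}{594195}$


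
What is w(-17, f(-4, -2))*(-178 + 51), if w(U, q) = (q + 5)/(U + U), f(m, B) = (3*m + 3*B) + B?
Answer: -1905/34 ≈ -56.029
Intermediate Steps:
f(m, B) = 3*m + 4*B (f(m, B) = (3*B + 3*m) + B = 3*m + 4*B)
w(U, q) = (5 + q)/(2*U) (w(U, q) = (5 + q)/((2*U)) = (5 + q)*(1/(2*U)) = (5 + q)/(2*U))
w(-17, f(-4, -2))*(-178 + 51) = ((1/2)*(5 + (3*(-4) + 4*(-2)))/(-17))*(-178 + 51) = ((1/2)*(-1/17)*(5 + (-12 - 8)))*(-127) = ((1/2)*(-1/17)*(5 - 20))*(-127) = ((1/2)*(-1/17)*(-15))*(-127) = (15/34)*(-127) = -1905/34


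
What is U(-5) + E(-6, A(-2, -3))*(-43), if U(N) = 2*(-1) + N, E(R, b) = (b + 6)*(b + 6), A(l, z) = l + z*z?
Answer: -7274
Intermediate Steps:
A(l, z) = l + z**2
E(R, b) = (6 + b)**2 (E(R, b) = (6 + b)*(6 + b) = (6 + b)**2)
U(N) = -2 + N
U(-5) + E(-6, A(-2, -3))*(-43) = (-2 - 5) + (6 + (-2 + (-3)**2))**2*(-43) = -7 + (6 + (-2 + 9))**2*(-43) = -7 + (6 + 7)**2*(-43) = -7 + 13**2*(-43) = -7 + 169*(-43) = -7 - 7267 = -7274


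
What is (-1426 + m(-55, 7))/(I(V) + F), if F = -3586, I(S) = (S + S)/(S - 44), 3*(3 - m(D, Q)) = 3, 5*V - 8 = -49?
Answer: 46458/116983 ≈ 0.39713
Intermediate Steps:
V = -41/5 (V = 8/5 + (⅕)*(-49) = 8/5 - 49/5 = -41/5 ≈ -8.2000)
m(D, Q) = 2 (m(D, Q) = 3 - ⅓*3 = 3 - 1 = 2)
I(S) = 2*S/(-44 + S) (I(S) = (2*S)/(-44 + S) = 2*S/(-44 + S))
(-1426 + m(-55, 7))/(I(V) + F) = (-1426 + 2)/(2*(-41/5)/(-44 - 41/5) - 3586) = -1424/(2*(-41/5)/(-261/5) - 3586) = -1424/(2*(-41/5)*(-5/261) - 3586) = -1424/(82/261 - 3586) = -1424/(-935864/261) = -1424*(-261/935864) = 46458/116983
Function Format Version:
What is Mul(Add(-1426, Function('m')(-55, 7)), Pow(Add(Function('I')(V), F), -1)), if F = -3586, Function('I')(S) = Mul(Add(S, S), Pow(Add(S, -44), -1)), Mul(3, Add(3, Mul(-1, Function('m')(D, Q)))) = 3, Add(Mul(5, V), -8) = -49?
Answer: Rational(46458, 116983) ≈ 0.39713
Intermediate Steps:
V = Rational(-41, 5) (V = Add(Rational(8, 5), Mul(Rational(1, 5), -49)) = Add(Rational(8, 5), Rational(-49, 5)) = Rational(-41, 5) ≈ -8.2000)
Function('m')(D, Q) = 2 (Function('m')(D, Q) = Add(3, Mul(Rational(-1, 3), 3)) = Add(3, -1) = 2)
Function('I')(S) = Mul(2, S, Pow(Add(-44, S), -1)) (Function('I')(S) = Mul(Mul(2, S), Pow(Add(-44, S), -1)) = Mul(2, S, Pow(Add(-44, S), -1)))
Mul(Add(-1426, Function('m')(-55, 7)), Pow(Add(Function('I')(V), F), -1)) = Mul(Add(-1426, 2), Pow(Add(Mul(2, Rational(-41, 5), Pow(Add(-44, Rational(-41, 5)), -1)), -3586), -1)) = Mul(-1424, Pow(Add(Mul(2, Rational(-41, 5), Pow(Rational(-261, 5), -1)), -3586), -1)) = Mul(-1424, Pow(Add(Mul(2, Rational(-41, 5), Rational(-5, 261)), -3586), -1)) = Mul(-1424, Pow(Add(Rational(82, 261), -3586), -1)) = Mul(-1424, Pow(Rational(-935864, 261), -1)) = Mul(-1424, Rational(-261, 935864)) = Rational(46458, 116983)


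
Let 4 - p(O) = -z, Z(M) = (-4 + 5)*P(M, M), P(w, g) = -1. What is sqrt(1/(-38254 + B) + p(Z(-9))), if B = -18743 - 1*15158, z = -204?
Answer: I*sqrt(1041268877155)/72155 ≈ 14.142*I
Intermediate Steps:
B = -33901 (B = -18743 - 15158 = -33901)
Z(M) = -1 (Z(M) = (-4 + 5)*(-1) = 1*(-1) = -1)
p(O) = -200 (p(O) = 4 - (-1)*(-204) = 4 - 1*204 = 4 - 204 = -200)
sqrt(1/(-38254 + B) + p(Z(-9))) = sqrt(1/(-38254 - 33901) - 200) = sqrt(1/(-72155) - 200) = sqrt(-1/72155 - 200) = sqrt(-14431001/72155) = I*sqrt(1041268877155)/72155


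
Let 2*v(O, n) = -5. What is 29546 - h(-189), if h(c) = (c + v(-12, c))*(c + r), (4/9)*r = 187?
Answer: 591409/8 ≈ 73926.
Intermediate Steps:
r = 1683/4 (r = (9/4)*187 = 1683/4 ≈ 420.75)
v(O, n) = -5/2 (v(O, n) = (½)*(-5) = -5/2)
h(c) = (-5/2 + c)*(1683/4 + c) (h(c) = (c - 5/2)*(c + 1683/4) = (-5/2 + c)*(1683/4 + c))
29546 - h(-189) = 29546 - (-8415/8 + (-189)² + (1673/4)*(-189)) = 29546 - (-8415/8 + 35721 - 316197/4) = 29546 - 1*(-355041/8) = 29546 + 355041/8 = 591409/8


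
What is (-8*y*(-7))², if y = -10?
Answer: 313600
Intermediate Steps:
(-8*y*(-7))² = (-8*(-10)*(-7))² = (80*(-7))² = (-560)² = 313600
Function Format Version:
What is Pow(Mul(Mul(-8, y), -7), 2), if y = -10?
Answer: 313600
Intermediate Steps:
Pow(Mul(Mul(-8, y), -7), 2) = Pow(Mul(Mul(-8, -10), -7), 2) = Pow(Mul(80, -7), 2) = Pow(-560, 2) = 313600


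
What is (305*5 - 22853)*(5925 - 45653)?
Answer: 847318784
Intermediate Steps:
(305*5 - 22853)*(5925 - 45653) = (1525 - 22853)*(-39728) = -21328*(-39728) = 847318784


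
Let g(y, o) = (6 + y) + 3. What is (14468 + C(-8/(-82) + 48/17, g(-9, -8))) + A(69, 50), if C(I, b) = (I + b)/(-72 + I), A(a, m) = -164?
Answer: 172176739/12037 ≈ 14304.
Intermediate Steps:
g(y, o) = 9 + y
C(I, b) = (I + b)/(-72 + I)
(14468 + C(-8/(-82) + 48/17, g(-9, -8))) + A(69, 50) = (14468 + ((-8/(-82) + 48/17) + (9 - 9))/(-72 + (-8/(-82) + 48/17))) - 164 = (14468 + ((-8*(-1/82) + 48*(1/17)) + 0)/(-72 + (-8*(-1/82) + 48*(1/17)))) - 164 = (14468 + ((4/41 + 48/17) + 0)/(-72 + (4/41 + 48/17))) - 164 = (14468 + (2036/697 + 0)/(-72 + 2036/697)) - 164 = (14468 + (2036/697)/(-48148/697)) - 164 = (14468 - 697/48148*2036/697) - 164 = (14468 - 509/12037) - 164 = 174150807/12037 - 164 = 172176739/12037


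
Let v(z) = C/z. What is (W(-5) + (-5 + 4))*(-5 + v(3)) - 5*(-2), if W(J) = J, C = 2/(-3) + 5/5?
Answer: 118/3 ≈ 39.333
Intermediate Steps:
C = ⅓ (C = 2*(-⅓) + 5*(⅕) = -⅔ + 1 = ⅓ ≈ 0.33333)
v(z) = 1/(3*z)
(W(-5) + (-5 + 4))*(-5 + v(3)) - 5*(-2) = (-5 + (-5 + 4))*(-5 + (⅓)/3) - 5*(-2) = (-5 - 1)*(-5 + (⅓)*(⅓)) + 10 = -6*(-5 + ⅑) + 10 = -6*(-44/9) + 10 = 88/3 + 10 = 118/3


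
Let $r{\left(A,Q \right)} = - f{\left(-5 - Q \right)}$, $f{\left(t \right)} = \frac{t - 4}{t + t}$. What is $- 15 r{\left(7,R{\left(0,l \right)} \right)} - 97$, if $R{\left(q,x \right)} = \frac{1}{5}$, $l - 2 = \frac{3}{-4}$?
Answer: $- \frac{2177}{26} \approx -83.731$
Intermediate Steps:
$l = \frac{5}{4}$ ($l = 2 + \frac{3}{-4} = 2 + 3 \left(- \frac{1}{4}\right) = 2 - \frac{3}{4} = \frac{5}{4} \approx 1.25$)
$R{\left(q,x \right)} = \frac{1}{5}$
$f{\left(t \right)} = \frac{-4 + t}{2 t}$
$r{\left(A,Q \right)} = - \frac{-9 - Q}{2 \left(-5 - Q\right)}$ ($r{\left(A,Q \right)} = - \frac{-4 - \left(5 + Q\right)}{2 \left(-5 - Q\right)} = - \frac{-9 - Q}{2 \left(-5 - Q\right)}$)
$- 15 r{\left(7,R{\left(0,l \right)} \right)} - 97 = - 15 \frac{-9 - \frac{1}{5}}{2 \left(5 + \frac{1}{5}\right)} - 97 = - 15 \frac{-9 - \frac{1}{5}}{2 \cdot \frac{26}{5}} - 97 = - 15 \cdot \frac{1}{2} \cdot \frac{5}{26} \left(- \frac{46}{5}\right) - 97 = \left(-15\right) \left(- \frac{23}{26}\right) - 97 = \frac{345}{26} - 97 = - \frac{2177}{26}$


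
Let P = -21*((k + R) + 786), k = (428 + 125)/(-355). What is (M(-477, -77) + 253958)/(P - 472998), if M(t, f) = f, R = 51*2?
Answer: -10014195/19391413 ≈ -0.51642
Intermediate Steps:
R = 102
k = -553/355 (k = 553*(-1/355) = -553/355 ≈ -1.5577)
P = -6608427/355 (P = -21*((-553/355 + 102) + 786) = -21*(35657/355 + 786) = -21*314687/355 = -6608427/355 ≈ -18615.)
(M(-477, -77) + 253958)/(P - 472998) = (-77 + 253958)/(-6608427/355 - 472998) = 253881/(-174522717/355) = 253881*(-355/174522717) = -10014195/19391413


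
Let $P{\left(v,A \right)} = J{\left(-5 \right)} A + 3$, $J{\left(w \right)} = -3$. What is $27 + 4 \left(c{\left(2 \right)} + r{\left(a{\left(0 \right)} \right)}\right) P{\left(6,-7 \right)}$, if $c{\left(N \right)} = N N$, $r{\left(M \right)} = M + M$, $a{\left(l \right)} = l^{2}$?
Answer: $411$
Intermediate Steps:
$r{\left(M \right)} = 2 M$
$c{\left(N \right)} = N^{2}$
$P{\left(v,A \right)} = 3 - 3 A$ ($P{\left(v,A \right)} = - 3 A + 3 = 3 - 3 A$)
$27 + 4 \left(c{\left(2 \right)} + r{\left(a{\left(0 \right)} \right)}\right) P{\left(6,-7 \right)} = 27 + 4 \left(2^{2} + 2 \cdot 0^{2}\right) \left(3 - -21\right) = 27 + 4 \left(4 + 2 \cdot 0\right) \left(3 + 21\right) = 27 + 4 \left(4 + 0\right) 24 = 27 + 4 \cdot 4 \cdot 24 = 27 + 16 \cdot 24 = 27 + 384 = 411$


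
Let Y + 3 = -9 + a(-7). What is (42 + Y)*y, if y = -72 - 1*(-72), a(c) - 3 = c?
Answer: 0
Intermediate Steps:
a(c) = 3 + c
y = 0 (y = -72 + 72 = 0)
Y = -16 (Y = -3 + (-9 + (3 - 7)) = -3 + (-9 - 4) = -3 - 13 = -16)
(42 + Y)*y = (42 - 16)*0 = 26*0 = 0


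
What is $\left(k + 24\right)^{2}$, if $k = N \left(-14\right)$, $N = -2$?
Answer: $2704$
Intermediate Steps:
$k = 28$ ($k = \left(-2\right) \left(-14\right) = 28$)
$\left(k + 24\right)^{2} = \left(28 + 24\right)^{2} = 52^{2} = 2704$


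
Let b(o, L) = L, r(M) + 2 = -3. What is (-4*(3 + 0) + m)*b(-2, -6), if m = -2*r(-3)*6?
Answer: -288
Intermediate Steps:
r(M) = -5 (r(M) = -2 - 3 = -5)
m = 60 (m = -2*(-5)*6 = 10*6 = 60)
(-4*(3 + 0) + m)*b(-2, -6) = (-4*(3 + 0) + 60)*(-6) = (-4*3 + 60)*(-6) = (-12 + 60)*(-6) = 48*(-6) = -288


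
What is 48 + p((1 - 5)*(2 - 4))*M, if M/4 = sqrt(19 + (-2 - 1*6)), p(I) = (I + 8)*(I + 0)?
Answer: 48 + 512*sqrt(11) ≈ 1746.1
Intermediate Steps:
p(I) = I*(8 + I) (p(I) = (8 + I)*I = I*(8 + I))
M = 4*sqrt(11) (M = 4*sqrt(19 + (-2 - 1*6)) = 4*sqrt(19 + (-2 - 6)) = 4*sqrt(19 - 8) = 4*sqrt(11) ≈ 13.266)
48 + p((1 - 5)*(2 - 4))*M = 48 + (((1 - 5)*(2 - 4))*(8 + (1 - 5)*(2 - 4)))*(4*sqrt(11)) = 48 + ((-4*(-2))*(8 - 4*(-2)))*(4*sqrt(11)) = 48 + (8*(8 + 8))*(4*sqrt(11)) = 48 + (8*16)*(4*sqrt(11)) = 48 + 128*(4*sqrt(11)) = 48 + 512*sqrt(11)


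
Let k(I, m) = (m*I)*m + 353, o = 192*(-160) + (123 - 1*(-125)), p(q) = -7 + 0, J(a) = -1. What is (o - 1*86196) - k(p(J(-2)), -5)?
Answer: -116846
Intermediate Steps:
p(q) = -7
o = -30472 (o = -30720 + (123 + 125) = -30720 + 248 = -30472)
k(I, m) = 353 + I*m**2 (k(I, m) = (I*m)*m + 353 = I*m**2 + 353 = 353 + I*m**2)
(o - 1*86196) - k(p(J(-2)), -5) = (-30472 - 1*86196) - (353 - 7*(-5)**2) = (-30472 - 86196) - (353 - 7*25) = -116668 - (353 - 175) = -116668 - 1*178 = -116668 - 178 = -116846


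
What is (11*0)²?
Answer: 0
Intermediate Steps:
(11*0)² = 0² = 0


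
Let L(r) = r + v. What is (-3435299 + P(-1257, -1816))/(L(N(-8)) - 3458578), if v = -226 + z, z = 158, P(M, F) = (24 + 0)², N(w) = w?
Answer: 3434723/3458654 ≈ 0.99308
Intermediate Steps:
P(M, F) = 576 (P(M, F) = 24² = 576)
v = -68 (v = -226 + 158 = -68)
L(r) = -68 + r (L(r) = r - 68 = -68 + r)
(-3435299 + P(-1257, -1816))/(L(N(-8)) - 3458578) = (-3435299 + 576)/((-68 - 8) - 3458578) = -3434723/(-76 - 3458578) = -3434723/(-3458654) = -3434723*(-1/3458654) = 3434723/3458654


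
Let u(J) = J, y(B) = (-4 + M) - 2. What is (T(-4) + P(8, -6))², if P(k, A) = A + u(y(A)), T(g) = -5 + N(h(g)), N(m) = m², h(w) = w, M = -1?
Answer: 4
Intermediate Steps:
y(B) = -7 (y(B) = (-4 - 1) - 2 = -5 - 2 = -7)
T(g) = -5 + g²
P(k, A) = -7 + A (P(k, A) = A - 7 = -7 + A)
(T(-4) + P(8, -6))² = ((-5 + (-4)²) + (-7 - 6))² = ((-5 + 16) - 13)² = (11 - 13)² = (-2)² = 4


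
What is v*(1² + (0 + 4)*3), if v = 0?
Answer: 0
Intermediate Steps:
v*(1² + (0 + 4)*3) = 0*(1² + (0 + 4)*3) = 0*(1 + 4*3) = 0*(1 + 12) = 0*13 = 0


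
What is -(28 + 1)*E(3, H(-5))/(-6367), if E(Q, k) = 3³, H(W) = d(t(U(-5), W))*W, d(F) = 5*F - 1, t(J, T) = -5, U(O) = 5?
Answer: 783/6367 ≈ 0.12298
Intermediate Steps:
d(F) = -1 + 5*F
H(W) = -26*W (H(W) = (-1 + 5*(-5))*W = (-1 - 25)*W = -26*W)
E(Q, k) = 27
-(28 + 1)*E(3, H(-5))/(-6367) = -(28 + 1)*27/(-6367) = -29*27*(-1)/6367 = -783*(-1)/6367 = -1*(-783/6367) = 783/6367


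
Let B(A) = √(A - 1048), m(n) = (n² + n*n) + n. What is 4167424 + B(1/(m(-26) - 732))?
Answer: 4167424 + I*√41085726/198 ≈ 4.1674e+6 + 32.373*I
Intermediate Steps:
m(n) = n + 2*n² (m(n) = (n² + n²) + n = 2*n² + n = n + 2*n²)
B(A) = √(-1048 + A)
4167424 + B(1/(m(-26) - 732)) = 4167424 + √(-1048 + 1/(-26*(1 + 2*(-26)) - 732)) = 4167424 + √(-1048 + 1/(-26*(1 - 52) - 732)) = 4167424 + √(-1048 + 1/(-26*(-51) - 732)) = 4167424 + √(-1048 + 1/(1326 - 732)) = 4167424 + √(-1048 + 1/594) = 4167424 + √(-622511/594) = 4167424 + I*√41085726/198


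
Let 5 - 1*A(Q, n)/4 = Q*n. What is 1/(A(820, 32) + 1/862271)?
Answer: -862271/90486718739 ≈ -9.5292e-6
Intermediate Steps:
A(Q, n) = 20 - 4*Q*n
1/(A(820, 32) + 1/862271) = 1/((20 - 4*820*32) + 1/862271) = 1/((20 - 104960) + 1/862271) = 1/(-104940 + 1/862271) = 1/(-90486718739/862271) = -862271/90486718739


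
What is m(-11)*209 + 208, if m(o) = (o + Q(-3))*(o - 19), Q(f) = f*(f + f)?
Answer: -43682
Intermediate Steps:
Q(f) = 2*f**2 (Q(f) = f*(2*f) = 2*f**2)
m(o) = (-19 + o)*(18 + o) (m(o) = (o + 2*(-3)**2)*(o - 19) = (o + 2*9)*(-19 + o) = (o + 18)*(-19 + o) = (18 + o)*(-19 + o) = (-19 + o)*(18 + o))
m(-11)*209 + 208 = (-342 + (-11)**2 - 1*(-11))*209 + 208 = (-342 + 121 + 11)*209 + 208 = -210*209 + 208 = -43890 + 208 = -43682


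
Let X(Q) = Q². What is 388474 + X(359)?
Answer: 517355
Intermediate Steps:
388474 + X(359) = 388474 + 359² = 388474 + 128881 = 517355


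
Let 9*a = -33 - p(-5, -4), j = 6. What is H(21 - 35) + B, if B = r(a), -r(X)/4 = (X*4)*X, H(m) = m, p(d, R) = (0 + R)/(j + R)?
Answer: -16510/81 ≈ -203.83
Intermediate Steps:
p(d, R) = R/(6 + R) (p(d, R) = (0 + R)/(6 + R) = R/(6 + R))
a = -31/9 (a = (-33 - (-4)/(6 - 4))/9 = (-33 - (-4)/2)/9 = (-33 - 1*(-2))/9 = (-33 + 2)/9 = (⅑)*(-31) = -31/9 ≈ -3.4444)
r(X) = -16*X² (r(X) = -4*X*4*X = -4*4*X*X = -16*X²)
B = -15376/81 (B = -16*(-31/9)² = -16*961/81 = -15376/81 ≈ -189.83)
H(21 - 35) + B = (21 - 35) - 15376/81 = -14 - 15376/81 = -16510/81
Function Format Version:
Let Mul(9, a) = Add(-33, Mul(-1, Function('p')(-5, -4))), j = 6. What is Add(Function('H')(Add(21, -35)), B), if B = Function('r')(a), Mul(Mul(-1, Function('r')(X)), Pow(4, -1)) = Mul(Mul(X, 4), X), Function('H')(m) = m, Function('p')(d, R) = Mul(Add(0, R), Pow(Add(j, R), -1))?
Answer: Rational(-16510, 81) ≈ -203.83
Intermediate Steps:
Function('p')(d, R) = Mul(R, Pow(Add(6, R), -1)) (Function('p')(d, R) = Mul(Add(0, R), Pow(Add(6, R), -1)) = Mul(R, Pow(Add(6, R), -1)))
a = Rational(-31, 9) (a = Mul(Rational(1, 9), Add(-33, Mul(-1, Mul(-4, Pow(Add(6, -4), -1))))) = Mul(Rational(1, 9), Add(-33, Mul(-1, Mul(-4, Pow(2, -1))))) = Mul(Rational(1, 9), Add(-33, Mul(-1, Mul(-4, Rational(1, 2))))) = Mul(Rational(1, 9), Add(-33, Mul(-1, -2))) = Mul(Rational(1, 9), Add(-33, 2)) = Mul(Rational(1, 9), -31) = Rational(-31, 9) ≈ -3.4444)
Function('r')(X) = Mul(-16, Pow(X, 2)) (Function('r')(X) = Mul(-4, Mul(Mul(X, 4), X)) = Mul(-4, Mul(Mul(4, X), X)) = Mul(-4, Mul(4, Pow(X, 2))) = Mul(-16, Pow(X, 2)))
B = Rational(-15376, 81) (B = Mul(-16, Pow(Rational(-31, 9), 2)) = Mul(-16, Rational(961, 81)) = Rational(-15376, 81) ≈ -189.83)
Add(Function('H')(Add(21, -35)), B) = Add(Add(21, -35), Rational(-15376, 81)) = Add(-14, Rational(-15376, 81)) = Rational(-16510, 81)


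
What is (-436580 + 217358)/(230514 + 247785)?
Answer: -73074/159433 ≈ -0.45834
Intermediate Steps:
(-436580 + 217358)/(230514 + 247785) = -219222/478299 = -219222*1/478299 = -73074/159433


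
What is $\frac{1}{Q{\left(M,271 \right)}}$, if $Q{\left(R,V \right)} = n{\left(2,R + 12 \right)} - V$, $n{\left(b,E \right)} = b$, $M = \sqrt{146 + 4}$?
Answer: $- \frac{1}{269} \approx -0.0037175$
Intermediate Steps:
$M = 5 \sqrt{6}$ ($M = \sqrt{150} = 5 \sqrt{6} \approx 12.247$)
$Q{\left(R,V \right)} = 2 - V$
$\frac{1}{Q{\left(M,271 \right)}} = \frac{1}{2 - 271} = \frac{1}{-269} = - \frac{1}{269}$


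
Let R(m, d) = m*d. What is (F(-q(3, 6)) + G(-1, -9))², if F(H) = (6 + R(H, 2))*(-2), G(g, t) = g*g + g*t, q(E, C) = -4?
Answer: 324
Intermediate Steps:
R(m, d) = d*m
G(g, t) = g² + g*t
F(H) = -12 - 4*H (F(H) = (6 + 2*H)*(-2) = -12 - 4*H)
(F(-q(3, 6)) + G(-1, -9))² = ((-12 - (-4)*(-4)) - (-1 - 9))² = ((-12 - 4*4) - 1*(-10))² = ((-12 - 16) + 10)² = (-28 + 10)² = (-18)² = 324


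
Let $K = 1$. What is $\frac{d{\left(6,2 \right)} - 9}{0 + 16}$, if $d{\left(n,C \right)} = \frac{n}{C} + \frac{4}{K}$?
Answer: $- \frac{1}{8} \approx -0.125$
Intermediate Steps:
$d{\left(n,C \right)} = 4 + \frac{n}{C}$ ($d{\left(n,C \right)} = \frac{n}{C} + \frac{4}{1} = \frac{n}{C} + 4 \cdot 1 = \frac{n}{C} + 4 = 4 + \frac{n}{C}$)
$\frac{d{\left(6,2 \right)} - 9}{0 + 16} = \frac{\left(4 + \frac{6}{2}\right) - 9}{0 + 16} = \frac{\left(4 + 6 \cdot \frac{1}{2}\right) - 9}{16} = \left(\left(4 + 3\right) - 9\right) \frac{1}{16} = \left(7 - 9\right) \frac{1}{16} = \left(-2\right) \frac{1}{16} = - \frac{1}{8}$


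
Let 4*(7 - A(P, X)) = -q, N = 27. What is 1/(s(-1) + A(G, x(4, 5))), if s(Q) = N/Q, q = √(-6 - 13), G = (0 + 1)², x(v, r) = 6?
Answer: -320/6419 - 4*I*√19/6419 ≈ -0.049852 - 0.0027162*I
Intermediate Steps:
G = 1 (G = 1² = 1)
q = I*√19 (q = √(-19) = I*√19 ≈ 4.3589*I)
s(Q) = 27/Q
A(P, X) = 7 + I*√19/4 (A(P, X) = 7 - (-1)*I*√19/4 = 7 + I*√19/4)
1/(s(-1) + A(G, x(4, 5))) = 1/(27/(-1) + (7 + I*√19/4)) = 1/(27*(-1) + (7 + I*√19/4)) = 1/(-27 + (7 + I*√19/4)) = 1/(-20 + I*√19/4)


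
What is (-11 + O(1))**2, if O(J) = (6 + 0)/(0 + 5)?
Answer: 2401/25 ≈ 96.040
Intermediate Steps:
O(J) = 6/5
(-11 + O(1))**2 = (-11 + 6/5)**2 = (-49/5)**2 = 2401/25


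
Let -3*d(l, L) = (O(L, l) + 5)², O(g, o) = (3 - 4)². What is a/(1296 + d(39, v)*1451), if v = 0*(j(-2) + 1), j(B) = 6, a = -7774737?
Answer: 2591579/5372 ≈ 482.42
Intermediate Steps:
v = 0 (v = 0*(6 + 1) = 0*7 = 0)
O(g, o) = 1 (O(g, o) = (-1)² = 1)
d(l, L) = -12 (d(l, L) = -(1 + 5)²/3 = -⅓*6² = -⅓*36 = -12)
a/(1296 + d(39, v)*1451) = -7774737/(1296 - 12*1451) = -7774737/(1296 - 17412) = -7774737/(-16116) = -7774737*(-1/16116) = 2591579/5372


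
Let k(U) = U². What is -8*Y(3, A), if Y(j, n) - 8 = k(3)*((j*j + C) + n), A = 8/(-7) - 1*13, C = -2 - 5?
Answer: 5672/7 ≈ 810.29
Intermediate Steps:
C = -7
A = -99/7 (A = 8*(-⅐) - 13 = -8/7 - 13 = -99/7 ≈ -14.143)
Y(j, n) = -55 + 9*n + 9*j² (Y(j, n) = 8 + 3²*((j*j - 7) + n) = 8 + 9*((j² - 7) + n) = 8 + 9*((-7 + j²) + n) = 8 + 9*(-7 + n + j²) = 8 + (-63 + 9*n + 9*j²) = -55 + 9*n + 9*j²)
-8*Y(3, A) = -8*(-55 + 9*(-99/7) + 9*3²) = -8*(-55 - 891/7 + 9*9) = -8*(-55 - 891/7 + 81) = -8*(-709/7) = 5672/7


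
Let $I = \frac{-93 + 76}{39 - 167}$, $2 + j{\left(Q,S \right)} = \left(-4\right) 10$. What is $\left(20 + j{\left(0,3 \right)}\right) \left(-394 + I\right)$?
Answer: $\frac{554565}{64} \approx 8665.1$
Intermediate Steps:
$j{\left(Q,S \right)} = -42$ ($j{\left(Q,S \right)} = -2 - 40 = -42$)
$I = \frac{17}{128}$ ($I = - \frac{17}{-128} = \left(-17\right) \left(- \frac{1}{128}\right) = \frac{17}{128} \approx 0.13281$)
$\left(20 + j{\left(0,3 \right)}\right) \left(-394 + I\right) = \left(20 - 42\right) \left(-394 + \frac{17}{128}\right) = \left(-22\right) \left(- \frac{50415}{128}\right) = \frac{554565}{64}$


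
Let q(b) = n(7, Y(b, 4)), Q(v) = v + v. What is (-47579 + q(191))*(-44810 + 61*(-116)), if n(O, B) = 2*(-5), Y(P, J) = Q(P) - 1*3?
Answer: 2469202854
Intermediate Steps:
Q(v) = 2*v
Y(P, J) = -3 + 2*P (Y(P, J) = 2*P - 1*3 = 2*P - 3 = -3 + 2*P)
n(O, B) = -10
q(b) = -10
(-47579 + q(191))*(-44810 + 61*(-116)) = (-47579 - 10)*(-44810 + 61*(-116)) = -47589*(-44810 - 7076) = -47589*(-51886) = 2469202854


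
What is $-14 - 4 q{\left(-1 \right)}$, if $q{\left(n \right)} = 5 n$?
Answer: $6$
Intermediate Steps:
$-14 - 4 q{\left(-1 \right)} = -14 - 4 \cdot 5 \left(-1\right) = -14 - -20 = -14 + 20 = 6$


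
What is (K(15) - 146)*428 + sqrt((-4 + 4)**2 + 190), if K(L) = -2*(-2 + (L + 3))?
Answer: -76184 + sqrt(190) ≈ -76170.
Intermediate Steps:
K(L) = -2 - 2*L (K(L) = -2*(-2 + (3 + L)) = -2*(1 + L) = -2 - 2*L)
(K(15) - 146)*428 + sqrt((-4 + 4)**2 + 190) = ((-2 - 2*15) - 146)*428 + sqrt((-4 + 4)**2 + 190) = ((-2 - 30) - 146)*428 + sqrt(0**2 + 190) = (-32 - 146)*428 + sqrt(0 + 190) = -178*428 + sqrt(190) = -76184 + sqrt(190)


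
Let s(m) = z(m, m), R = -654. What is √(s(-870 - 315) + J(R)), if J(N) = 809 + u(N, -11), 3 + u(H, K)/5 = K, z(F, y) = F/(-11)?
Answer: √102454/11 ≈ 29.099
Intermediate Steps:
z(F, y) = -F/11 (z(F, y) = F*(-1/11) = -F/11)
u(H, K) = -15 + 5*K
J(N) = 739 (J(N) = 809 + (-15 + 5*(-11)) = 809 + (-15 - 55) = 809 - 70 = 739)
s(m) = -m/11
√(s(-870 - 315) + J(R)) = √(-(-870 - 315)/11 + 739) = √(-1/11*(-1185) + 739) = √(1185/11 + 739) = √(9314/11) = √102454/11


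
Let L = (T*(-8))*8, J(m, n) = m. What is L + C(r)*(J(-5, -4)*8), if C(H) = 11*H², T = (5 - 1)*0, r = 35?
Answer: -539000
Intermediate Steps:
T = 0 (T = 4*0 = 0)
L = 0 (L = (0*(-8))*8 = 0*8 = 0)
L + C(r)*(J(-5, -4)*8) = 0 + (11*35²)*(-5*8) = 0 + (11*1225)*(-40) = 0 + 13475*(-40) = 0 - 539000 = -539000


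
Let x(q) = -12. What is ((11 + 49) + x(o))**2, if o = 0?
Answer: 2304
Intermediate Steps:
((11 + 49) + x(o))**2 = ((11 + 49) - 12)**2 = (60 - 12)**2 = 48**2 = 2304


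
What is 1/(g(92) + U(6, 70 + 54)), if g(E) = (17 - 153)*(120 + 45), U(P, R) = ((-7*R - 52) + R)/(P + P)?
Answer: -3/67519 ≈ -4.4432e-5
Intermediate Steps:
U(P, R) = (-52 - 6*R)/(2*P) (U(P, R) = ((-52 - 7*R) + R)/((2*P)) = (-52 - 6*R)*(1/(2*P)) = (-52 - 6*R)/(2*P))
g(E) = -22440 (g(E) = -136*165 = -22440)
1/(g(92) + U(6, 70 + 54)) = 1/(-22440 + (-26 - 3*(70 + 54))/6) = 1/(-22440 + (-26 - 3*124)/6) = 1/(-22440 + (-26 - 372)/6) = 1/(-22440 + (⅙)*(-398)) = 1/(-22440 - 199/3) = 1/(-67519/3) = -3/67519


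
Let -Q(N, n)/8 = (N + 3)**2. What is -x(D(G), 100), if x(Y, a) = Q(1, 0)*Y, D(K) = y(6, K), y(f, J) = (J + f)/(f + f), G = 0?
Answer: 64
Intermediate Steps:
Q(N, n) = -8*(3 + N)**2 (Q(N, n) = -8*(N + 3)**2 = -8*(3 + N)**2)
y(f, J) = (J + f)/(2*f) (y(f, J) = (J + f)/((2*f)) = (J + f)*(1/(2*f)) = (J + f)/(2*f))
D(K) = 1/2 + K/12 (D(K) = (1/2)*(K + 6)/6 = (1/2)*(1/6)*(6 + K) = 1/2 + K/12)
x(Y, a) = -128*Y (x(Y, a) = (-8*(3 + 1)**2)*Y = (-8*4**2)*Y = (-8*16)*Y = -128*Y)
-x(D(G), 100) = -(-128)*(1/2 + (1/12)*0) = -(-128)*(1/2 + 0) = -(-128)/2 = -1*(-64) = 64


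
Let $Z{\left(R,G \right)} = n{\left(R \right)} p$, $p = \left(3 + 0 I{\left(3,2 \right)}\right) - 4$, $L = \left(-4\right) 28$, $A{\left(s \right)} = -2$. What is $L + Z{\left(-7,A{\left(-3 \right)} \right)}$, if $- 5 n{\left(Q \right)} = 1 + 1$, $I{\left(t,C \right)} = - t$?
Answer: $- \frac{558}{5} \approx -111.6$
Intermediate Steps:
$n{\left(Q \right)} = - \frac{2}{5}$ ($n{\left(Q \right)} = - \frac{1 + 1}{5} = \left(- \frac{1}{5}\right) 2 = - \frac{2}{5}$)
$L = -112$
$p = -1$ ($p = \left(3 + 0 \left(\left(-1\right) 3\right)\right) - 4 = \left(3 + 0 \left(-3\right)\right) - 4 = \left(3 + 0\right) - 4 = 3 - 4 = -1$)
$Z{\left(R,G \right)} = \frac{2}{5}$ ($Z{\left(R,G \right)} = \left(- \frac{2}{5}\right) \left(-1\right) = \frac{2}{5}$)
$L + Z{\left(-7,A{\left(-3 \right)} \right)} = -112 + \frac{2}{5} = - \frac{558}{5}$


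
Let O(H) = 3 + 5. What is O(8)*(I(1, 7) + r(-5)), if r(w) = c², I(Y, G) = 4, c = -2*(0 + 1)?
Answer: 64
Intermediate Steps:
c = -2 (c = -2*1 = -2)
O(H) = 8
r(w) = 4 (r(w) = (-2)² = 4)
O(8)*(I(1, 7) + r(-5)) = 8*(4 + 4) = 8*8 = 64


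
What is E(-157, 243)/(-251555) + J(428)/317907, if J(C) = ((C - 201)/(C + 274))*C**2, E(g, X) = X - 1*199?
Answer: 5225266846412/28069854480135 ≈ 0.18615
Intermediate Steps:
E(g, X) = -199 + X (E(g, X) = X - 199 = -199 + X)
J(C) = C**2*(-201 + C)/(274 + C) (J(C) = ((-201 + C)/(274 + C))*C**2 = C**2*(-201 + C)/(274 + C))
E(-157, 243)/(-251555) + J(428)/317907 = (-199 + 243)/(-251555) + (428**2*(-201 + 428)/(274 + 428))/317907 = 44*(-1/251555) + (183184*227/702)*(1/317907) = -44/251555 + (183184*(1/702)*227)*(1/317907) = -44/251555 + (20791384/351)*(1/317907) = -44/251555 + 20791384/111585357 = 5225266846412/28069854480135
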